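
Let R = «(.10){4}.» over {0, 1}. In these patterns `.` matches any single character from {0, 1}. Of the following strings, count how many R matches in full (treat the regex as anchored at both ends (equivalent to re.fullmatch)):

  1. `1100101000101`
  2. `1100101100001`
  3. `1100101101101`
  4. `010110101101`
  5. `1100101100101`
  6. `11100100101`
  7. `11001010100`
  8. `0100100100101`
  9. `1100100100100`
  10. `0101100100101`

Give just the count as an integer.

1 → no match
2 → no match
3 → match
4. `010110101101` → no match
5 → match
6. `11100100101` → no match
7. `11001010100` → no match
8 → match
9 → match
10 → match
Total matched: 5

5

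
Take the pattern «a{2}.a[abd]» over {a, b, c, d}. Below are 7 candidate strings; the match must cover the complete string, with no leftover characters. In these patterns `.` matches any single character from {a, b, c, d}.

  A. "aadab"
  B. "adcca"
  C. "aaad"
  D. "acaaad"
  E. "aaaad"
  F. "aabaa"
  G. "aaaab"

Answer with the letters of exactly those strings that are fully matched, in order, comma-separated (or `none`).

A, E, F, G

A → match
B → no match
C → no match
D → no match
E → match
F → match
G → match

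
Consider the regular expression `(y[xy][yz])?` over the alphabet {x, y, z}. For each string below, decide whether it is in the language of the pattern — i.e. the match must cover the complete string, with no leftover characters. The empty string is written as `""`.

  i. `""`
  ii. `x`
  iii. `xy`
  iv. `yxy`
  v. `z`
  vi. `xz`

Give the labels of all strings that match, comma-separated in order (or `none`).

i, iv

i → match
ii → no match
iii → no match
iv → match
v → no match
vi → no match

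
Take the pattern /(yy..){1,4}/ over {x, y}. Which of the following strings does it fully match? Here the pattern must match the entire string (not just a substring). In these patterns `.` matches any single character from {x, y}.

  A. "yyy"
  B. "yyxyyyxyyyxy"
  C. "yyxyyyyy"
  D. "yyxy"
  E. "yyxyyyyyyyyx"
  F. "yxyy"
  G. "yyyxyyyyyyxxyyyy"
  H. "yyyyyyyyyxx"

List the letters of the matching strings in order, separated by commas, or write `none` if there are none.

A → no match
B → match
C → match
D → match
E → match
F → no match — must start with "yy"
G → match
H → no match

B, C, D, E, G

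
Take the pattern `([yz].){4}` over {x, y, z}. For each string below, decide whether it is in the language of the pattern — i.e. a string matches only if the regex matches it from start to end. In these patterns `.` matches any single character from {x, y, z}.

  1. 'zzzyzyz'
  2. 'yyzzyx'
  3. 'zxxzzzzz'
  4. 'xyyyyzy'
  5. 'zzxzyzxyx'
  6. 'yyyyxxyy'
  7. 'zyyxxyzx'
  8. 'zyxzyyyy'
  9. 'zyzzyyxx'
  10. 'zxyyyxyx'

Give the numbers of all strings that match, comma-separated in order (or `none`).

10

1. 'zzzyzyz' → no match
2. 'yyzzyx' → no match
3. 'zxxzzzzz' → no match
4. 'xyyyyzy' → no match
5. 'zzxzyzxyx' → no match
6. 'yyyyxxyy' → no match
7. 'zyyxxyzx' → no match
8. 'zyxzyyyy' → no match
9. 'zyzzyyxx' → no match
10. 'zxyyyxyx' → match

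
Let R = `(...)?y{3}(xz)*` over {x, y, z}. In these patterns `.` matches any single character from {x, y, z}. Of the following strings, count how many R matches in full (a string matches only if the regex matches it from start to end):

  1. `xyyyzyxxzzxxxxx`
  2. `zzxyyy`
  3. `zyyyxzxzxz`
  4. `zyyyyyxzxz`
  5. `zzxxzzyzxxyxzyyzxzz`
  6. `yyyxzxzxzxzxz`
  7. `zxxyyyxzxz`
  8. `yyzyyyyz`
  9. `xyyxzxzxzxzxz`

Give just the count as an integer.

4

1 → no match
2 → match
3 → no match
4 → match
5 → no match
6 → match
7 → match
8 → no match
9 → no match
Total matched: 4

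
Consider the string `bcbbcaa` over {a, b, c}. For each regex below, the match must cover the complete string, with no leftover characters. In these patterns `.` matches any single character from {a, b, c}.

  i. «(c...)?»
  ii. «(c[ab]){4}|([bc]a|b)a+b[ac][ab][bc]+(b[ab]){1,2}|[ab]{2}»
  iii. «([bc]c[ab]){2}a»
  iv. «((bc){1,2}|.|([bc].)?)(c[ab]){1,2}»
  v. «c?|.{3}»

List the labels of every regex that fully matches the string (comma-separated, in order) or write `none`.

i → no match
ii → no match
iii → match
iv → no match
v → no match

iii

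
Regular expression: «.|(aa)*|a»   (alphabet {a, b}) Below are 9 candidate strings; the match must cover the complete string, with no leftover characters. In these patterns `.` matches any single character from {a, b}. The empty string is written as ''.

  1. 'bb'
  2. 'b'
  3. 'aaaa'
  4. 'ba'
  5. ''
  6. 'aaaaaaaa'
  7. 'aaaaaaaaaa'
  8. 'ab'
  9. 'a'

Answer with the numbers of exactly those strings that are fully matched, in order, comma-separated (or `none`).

1 → no match
2 → match
3 → match
4 → no match
5 → match
6 → match
7 → match
8 → no match
9 → match

2, 3, 5, 6, 7, 9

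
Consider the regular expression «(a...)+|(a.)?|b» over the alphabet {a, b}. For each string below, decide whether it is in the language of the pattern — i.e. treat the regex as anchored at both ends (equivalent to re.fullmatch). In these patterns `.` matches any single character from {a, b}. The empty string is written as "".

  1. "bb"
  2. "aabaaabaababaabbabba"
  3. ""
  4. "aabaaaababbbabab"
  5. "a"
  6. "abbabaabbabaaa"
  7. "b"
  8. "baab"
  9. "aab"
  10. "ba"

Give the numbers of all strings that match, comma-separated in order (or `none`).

2, 3, 4, 7

1. "bb" → no match
2 → match
3. "" → match
4 → match
5. "a" → no match
6 → no match
7. "b" → match
8. "baab" → no match
9. "aab" → no match
10. "ba" → no match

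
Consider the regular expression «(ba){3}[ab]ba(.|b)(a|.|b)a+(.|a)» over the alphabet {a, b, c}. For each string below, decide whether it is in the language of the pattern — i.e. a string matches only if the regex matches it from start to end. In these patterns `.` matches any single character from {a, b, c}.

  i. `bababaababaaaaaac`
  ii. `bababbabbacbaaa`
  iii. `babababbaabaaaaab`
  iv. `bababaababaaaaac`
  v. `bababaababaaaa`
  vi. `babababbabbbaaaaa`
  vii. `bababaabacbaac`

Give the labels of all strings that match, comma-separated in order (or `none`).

i → match
ii → no match
iii → match
iv → match
v → match
vi → no match
vii → match

i, iii, iv, v, vii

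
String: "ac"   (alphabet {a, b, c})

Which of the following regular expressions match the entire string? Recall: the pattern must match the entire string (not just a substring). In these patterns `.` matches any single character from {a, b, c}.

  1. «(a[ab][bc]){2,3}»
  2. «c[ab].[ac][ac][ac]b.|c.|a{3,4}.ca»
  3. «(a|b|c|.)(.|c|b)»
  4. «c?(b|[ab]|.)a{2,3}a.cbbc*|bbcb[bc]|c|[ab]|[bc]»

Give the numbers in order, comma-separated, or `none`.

3

1 → no match
2 → no match
3 → match
4 → no match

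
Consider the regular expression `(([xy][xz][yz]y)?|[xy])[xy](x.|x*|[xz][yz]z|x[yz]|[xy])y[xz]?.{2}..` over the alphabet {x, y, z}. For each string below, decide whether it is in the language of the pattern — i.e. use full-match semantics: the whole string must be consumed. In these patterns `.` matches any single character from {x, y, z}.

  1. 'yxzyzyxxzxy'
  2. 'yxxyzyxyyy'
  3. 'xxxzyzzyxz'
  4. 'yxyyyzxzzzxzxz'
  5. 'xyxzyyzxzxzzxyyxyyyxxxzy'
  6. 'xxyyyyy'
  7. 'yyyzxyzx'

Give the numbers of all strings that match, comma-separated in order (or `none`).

1, 2, 3, 6, 7

1 → match
2 → match
3 → match
4 → no match
5 → no match
6 → match
7 → match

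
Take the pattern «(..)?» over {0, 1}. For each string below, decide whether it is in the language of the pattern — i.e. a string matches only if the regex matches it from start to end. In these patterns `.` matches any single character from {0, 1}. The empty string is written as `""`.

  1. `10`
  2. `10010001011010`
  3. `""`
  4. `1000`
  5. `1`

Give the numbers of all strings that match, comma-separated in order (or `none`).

1, 3

1 → match
2 → no match
3 → match
4 → no match
5 → no match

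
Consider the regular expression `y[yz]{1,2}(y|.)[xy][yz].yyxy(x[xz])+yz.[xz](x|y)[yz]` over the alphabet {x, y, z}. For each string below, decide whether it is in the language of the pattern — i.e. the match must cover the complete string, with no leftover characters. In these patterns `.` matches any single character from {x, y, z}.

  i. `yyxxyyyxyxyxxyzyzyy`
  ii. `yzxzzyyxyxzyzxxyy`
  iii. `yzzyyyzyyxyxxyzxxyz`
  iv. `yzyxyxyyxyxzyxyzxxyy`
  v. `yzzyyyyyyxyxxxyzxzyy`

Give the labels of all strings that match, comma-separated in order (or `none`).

iii

i → no match
ii → no match
iii → match
iv → no match
v → no match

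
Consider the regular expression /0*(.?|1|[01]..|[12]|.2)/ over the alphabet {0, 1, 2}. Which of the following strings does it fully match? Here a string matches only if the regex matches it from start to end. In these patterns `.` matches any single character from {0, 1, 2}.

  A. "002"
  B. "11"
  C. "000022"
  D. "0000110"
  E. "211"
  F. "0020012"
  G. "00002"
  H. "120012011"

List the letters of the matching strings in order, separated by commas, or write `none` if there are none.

A. "002" → match
B. "11" → no match
C. "000022" → match
D. "0000110" → match
E. "211" → no match
F. "0020012" → no match
G. "00002" → match
H. "120012011" → no match

A, C, D, G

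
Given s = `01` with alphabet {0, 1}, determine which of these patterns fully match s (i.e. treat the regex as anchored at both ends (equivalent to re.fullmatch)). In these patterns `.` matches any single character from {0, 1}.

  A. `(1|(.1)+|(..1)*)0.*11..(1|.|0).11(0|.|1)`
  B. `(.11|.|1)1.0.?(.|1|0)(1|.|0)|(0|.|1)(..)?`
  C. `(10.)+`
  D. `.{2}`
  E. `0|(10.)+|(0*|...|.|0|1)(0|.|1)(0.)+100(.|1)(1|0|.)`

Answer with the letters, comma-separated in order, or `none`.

D

A → no match
B → no match
C → no match — must start with `10`
D → match
E → no match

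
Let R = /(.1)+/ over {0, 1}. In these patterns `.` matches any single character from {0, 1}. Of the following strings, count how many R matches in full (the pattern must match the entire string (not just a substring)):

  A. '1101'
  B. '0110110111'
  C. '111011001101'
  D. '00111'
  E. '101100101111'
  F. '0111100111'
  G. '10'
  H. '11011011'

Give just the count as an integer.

1

A → match
B → no match
C → no match
D → no match
E → no match
F → no match
G → no match — must end with '1'
H → no match
Total matched: 1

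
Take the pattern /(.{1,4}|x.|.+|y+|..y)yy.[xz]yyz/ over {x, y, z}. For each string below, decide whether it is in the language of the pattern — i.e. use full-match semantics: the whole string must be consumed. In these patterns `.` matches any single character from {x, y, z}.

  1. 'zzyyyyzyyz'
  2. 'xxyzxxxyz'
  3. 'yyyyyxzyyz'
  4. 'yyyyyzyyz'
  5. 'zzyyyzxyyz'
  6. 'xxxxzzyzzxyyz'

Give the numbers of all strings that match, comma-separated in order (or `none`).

1. 'zzyyyyzyyz' → match
2. 'xxyzxxxyz' → no match — must end with 'yyz'
3. 'yyyyyxzyyz' → match
4. 'yyyyyzyyz' → match
5. 'zzyyyzxyyz' → match
6 → no match

1, 3, 4, 5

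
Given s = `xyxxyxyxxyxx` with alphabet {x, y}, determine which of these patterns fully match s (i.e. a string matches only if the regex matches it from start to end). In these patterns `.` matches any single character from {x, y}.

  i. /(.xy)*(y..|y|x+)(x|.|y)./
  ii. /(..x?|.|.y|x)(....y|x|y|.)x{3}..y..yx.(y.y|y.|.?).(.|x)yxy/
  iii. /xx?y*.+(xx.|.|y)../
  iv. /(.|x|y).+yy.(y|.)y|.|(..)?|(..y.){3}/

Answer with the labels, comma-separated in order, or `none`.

i → no match
ii → no match — must end with `yxy`
iii → match
iv → no match

iii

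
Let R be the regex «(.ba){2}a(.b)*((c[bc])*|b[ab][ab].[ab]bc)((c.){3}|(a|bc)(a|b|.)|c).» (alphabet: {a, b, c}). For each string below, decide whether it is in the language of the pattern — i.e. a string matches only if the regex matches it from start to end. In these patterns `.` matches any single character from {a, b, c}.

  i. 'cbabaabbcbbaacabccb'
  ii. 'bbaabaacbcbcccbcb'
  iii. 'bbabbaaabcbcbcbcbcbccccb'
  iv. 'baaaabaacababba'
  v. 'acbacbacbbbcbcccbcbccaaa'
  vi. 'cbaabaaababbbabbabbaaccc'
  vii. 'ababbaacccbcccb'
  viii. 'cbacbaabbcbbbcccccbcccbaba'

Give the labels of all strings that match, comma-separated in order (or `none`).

ii, iii, vii, viii

i → no match
ii → match
iii → match
iv → no match
v → no match
vi → no match
vii → match
viii → match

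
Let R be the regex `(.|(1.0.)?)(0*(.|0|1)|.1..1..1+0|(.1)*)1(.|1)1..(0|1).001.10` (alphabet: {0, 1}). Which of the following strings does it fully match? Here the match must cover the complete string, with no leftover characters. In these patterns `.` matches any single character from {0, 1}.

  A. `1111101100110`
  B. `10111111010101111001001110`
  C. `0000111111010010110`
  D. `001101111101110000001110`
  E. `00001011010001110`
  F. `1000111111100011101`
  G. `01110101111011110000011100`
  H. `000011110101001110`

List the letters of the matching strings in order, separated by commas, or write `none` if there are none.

A → no match
B → no match
C → no match
D → match
E → match
F → no match — must end with `10`
G → no match — must end with `10`
H → match

D, E, H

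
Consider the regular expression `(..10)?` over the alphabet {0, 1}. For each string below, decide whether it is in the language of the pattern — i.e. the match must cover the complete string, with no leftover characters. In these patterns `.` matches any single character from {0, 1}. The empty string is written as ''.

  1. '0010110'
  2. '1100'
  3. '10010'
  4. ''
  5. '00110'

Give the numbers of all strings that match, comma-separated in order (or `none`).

1 → no match
2 → no match
3 → no match
4 → match
5 → no match

4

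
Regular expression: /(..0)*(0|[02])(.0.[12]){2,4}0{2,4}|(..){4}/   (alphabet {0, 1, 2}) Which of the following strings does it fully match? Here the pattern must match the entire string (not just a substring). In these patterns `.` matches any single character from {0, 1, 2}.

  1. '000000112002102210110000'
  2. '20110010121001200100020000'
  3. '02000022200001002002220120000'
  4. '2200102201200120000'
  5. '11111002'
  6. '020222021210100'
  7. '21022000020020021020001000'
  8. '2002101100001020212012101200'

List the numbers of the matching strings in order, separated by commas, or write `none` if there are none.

1 → match
2 → no match
3 → no match
4 → match
5 → match
6 → no match
7 → no match
8 → no match

1, 4, 5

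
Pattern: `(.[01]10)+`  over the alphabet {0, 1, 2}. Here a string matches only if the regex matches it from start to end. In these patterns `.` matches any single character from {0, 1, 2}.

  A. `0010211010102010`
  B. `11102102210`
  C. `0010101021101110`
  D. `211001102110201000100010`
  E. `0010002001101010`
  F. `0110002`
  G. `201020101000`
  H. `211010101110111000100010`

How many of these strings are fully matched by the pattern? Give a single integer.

A → match
B → no match
C → match
D → match
E → no match
F → no match — must end with `10`
G → no match — must end with `10`
H → match
Total matched: 4

4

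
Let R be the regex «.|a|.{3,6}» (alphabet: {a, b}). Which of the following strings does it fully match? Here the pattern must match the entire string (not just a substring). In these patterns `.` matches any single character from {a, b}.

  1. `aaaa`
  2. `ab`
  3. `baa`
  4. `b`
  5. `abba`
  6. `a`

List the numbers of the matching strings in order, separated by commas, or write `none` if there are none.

1, 3, 4, 5, 6

1 → match
2 → no match
3 → match
4 → match
5 → match
6 → match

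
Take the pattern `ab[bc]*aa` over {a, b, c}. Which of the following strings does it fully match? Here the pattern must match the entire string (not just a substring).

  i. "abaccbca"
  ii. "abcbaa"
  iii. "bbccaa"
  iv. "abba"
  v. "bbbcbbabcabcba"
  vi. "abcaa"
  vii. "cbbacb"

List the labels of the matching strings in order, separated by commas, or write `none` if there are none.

i. "abaccbca" → no match — must end with "aa"
ii. "abcbaa" → match
iii. "bbccaa" → no match — must start with "ab"
iv. "abba" → no match — must end with "aa"
v → no match — must start with "ab"
vi. "abcaa" → match
vii. "cbbacb" → no match — must start with "ab"

ii, vi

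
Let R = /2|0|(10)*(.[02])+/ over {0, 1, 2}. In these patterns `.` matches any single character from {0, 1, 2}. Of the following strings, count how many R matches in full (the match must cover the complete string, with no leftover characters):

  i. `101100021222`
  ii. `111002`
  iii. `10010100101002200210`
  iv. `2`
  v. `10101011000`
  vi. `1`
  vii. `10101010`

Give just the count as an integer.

2

i → no match
ii → no match
iii → no match
iv → match
v → no match
vi → no match
vii → match
Total matched: 2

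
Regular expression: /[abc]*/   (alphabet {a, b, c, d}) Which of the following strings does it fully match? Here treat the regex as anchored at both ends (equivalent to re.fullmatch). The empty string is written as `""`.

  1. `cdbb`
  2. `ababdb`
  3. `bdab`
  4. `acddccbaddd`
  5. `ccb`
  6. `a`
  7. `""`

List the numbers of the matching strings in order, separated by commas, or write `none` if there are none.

1 → no match
2 → no match
3 → no match
4 → no match
5 → match
6 → match
7 → match

5, 6, 7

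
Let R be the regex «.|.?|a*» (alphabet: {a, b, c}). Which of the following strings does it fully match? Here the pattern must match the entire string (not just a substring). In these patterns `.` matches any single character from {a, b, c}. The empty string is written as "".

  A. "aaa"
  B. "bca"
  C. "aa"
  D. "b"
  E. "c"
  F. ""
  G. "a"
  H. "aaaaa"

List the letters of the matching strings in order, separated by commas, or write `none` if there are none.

A, C, D, E, F, G, H

A → match
B → no match
C → match
D → match
E → match
F → match
G → match
H → match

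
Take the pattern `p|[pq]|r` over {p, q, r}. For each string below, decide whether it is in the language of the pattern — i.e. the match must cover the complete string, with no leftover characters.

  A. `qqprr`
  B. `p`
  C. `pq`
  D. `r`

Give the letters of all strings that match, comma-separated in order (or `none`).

A → no match
B → match
C → no match
D → match

B, D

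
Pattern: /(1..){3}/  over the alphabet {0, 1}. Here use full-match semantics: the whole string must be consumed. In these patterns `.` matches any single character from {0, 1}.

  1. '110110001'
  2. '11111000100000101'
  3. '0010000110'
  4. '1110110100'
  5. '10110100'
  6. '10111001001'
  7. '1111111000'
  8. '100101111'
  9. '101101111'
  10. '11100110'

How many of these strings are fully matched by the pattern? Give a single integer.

2

1. '110110001' → no match
2 → no match
3. '0010000110' → no match — must start with '1'
4. '1110110100' → no match
5. '10110100' → no match
6. '10111001001' → no match
7. '1111111000' → no match
8. '100101111' → match
9. '101101111' → match
10. '11100110' → no match
Total matched: 2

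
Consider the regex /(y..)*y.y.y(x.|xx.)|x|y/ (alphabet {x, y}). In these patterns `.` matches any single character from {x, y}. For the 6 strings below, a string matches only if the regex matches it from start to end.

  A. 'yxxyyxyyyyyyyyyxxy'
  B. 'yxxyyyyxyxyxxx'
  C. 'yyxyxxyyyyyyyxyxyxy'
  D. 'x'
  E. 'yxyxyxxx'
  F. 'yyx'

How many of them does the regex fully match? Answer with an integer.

4

A → no match
B → match
C → match
D → match
E → match
F → no match
Total matched: 4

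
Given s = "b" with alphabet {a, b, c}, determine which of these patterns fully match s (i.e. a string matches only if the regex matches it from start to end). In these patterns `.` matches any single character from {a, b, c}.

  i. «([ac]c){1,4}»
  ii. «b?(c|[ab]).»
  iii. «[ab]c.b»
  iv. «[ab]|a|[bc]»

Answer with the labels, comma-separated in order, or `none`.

iv

i → no match — must end with "c"
ii → no match
iii → no match
iv → match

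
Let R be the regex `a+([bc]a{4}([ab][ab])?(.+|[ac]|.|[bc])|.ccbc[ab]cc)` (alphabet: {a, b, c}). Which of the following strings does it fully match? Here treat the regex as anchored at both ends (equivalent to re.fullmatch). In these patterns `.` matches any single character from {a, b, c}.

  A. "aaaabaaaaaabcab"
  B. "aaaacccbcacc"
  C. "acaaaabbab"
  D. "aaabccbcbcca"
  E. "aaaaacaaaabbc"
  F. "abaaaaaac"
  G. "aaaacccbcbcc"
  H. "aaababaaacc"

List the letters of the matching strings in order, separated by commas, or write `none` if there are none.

A, B, C, E, F, G

A → match
B → match
C → match
D → no match
E → match
F → match
G → match
H → no match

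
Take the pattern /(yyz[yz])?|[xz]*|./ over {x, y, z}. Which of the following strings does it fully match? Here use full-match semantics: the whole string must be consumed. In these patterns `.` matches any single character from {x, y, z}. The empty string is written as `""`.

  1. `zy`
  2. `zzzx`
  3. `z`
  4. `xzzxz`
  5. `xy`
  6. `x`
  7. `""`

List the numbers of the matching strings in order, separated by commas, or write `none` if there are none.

1 → no match
2 → match
3 → match
4 → match
5 → no match
6 → match
7 → match

2, 3, 4, 6, 7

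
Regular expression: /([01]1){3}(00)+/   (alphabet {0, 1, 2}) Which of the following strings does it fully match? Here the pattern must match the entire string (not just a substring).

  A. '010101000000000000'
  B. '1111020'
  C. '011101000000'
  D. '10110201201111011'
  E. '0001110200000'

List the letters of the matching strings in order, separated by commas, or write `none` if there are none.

A, C

A → match
B → no match — must end with '00'
C → match
D → no match — must end with '00'
E → no match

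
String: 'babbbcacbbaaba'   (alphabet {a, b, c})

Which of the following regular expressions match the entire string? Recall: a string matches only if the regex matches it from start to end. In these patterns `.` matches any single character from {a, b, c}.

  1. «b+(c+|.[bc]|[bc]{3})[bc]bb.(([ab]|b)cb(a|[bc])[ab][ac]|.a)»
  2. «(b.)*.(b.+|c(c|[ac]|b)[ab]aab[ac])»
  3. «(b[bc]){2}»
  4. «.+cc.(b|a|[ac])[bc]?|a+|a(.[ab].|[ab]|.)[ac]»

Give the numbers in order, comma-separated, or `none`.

1 → no match
2 → match
3 → no match
4 → no match

2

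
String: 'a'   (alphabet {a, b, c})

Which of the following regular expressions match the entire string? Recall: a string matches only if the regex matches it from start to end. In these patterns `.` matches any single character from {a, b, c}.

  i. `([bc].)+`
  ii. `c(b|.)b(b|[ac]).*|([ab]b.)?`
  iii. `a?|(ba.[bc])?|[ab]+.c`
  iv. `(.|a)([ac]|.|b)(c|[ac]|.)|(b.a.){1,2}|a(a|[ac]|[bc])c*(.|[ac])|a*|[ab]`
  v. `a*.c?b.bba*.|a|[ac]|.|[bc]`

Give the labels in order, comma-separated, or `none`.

i → no match
ii → no match
iii → match
iv → match
v → match

iii, iv, v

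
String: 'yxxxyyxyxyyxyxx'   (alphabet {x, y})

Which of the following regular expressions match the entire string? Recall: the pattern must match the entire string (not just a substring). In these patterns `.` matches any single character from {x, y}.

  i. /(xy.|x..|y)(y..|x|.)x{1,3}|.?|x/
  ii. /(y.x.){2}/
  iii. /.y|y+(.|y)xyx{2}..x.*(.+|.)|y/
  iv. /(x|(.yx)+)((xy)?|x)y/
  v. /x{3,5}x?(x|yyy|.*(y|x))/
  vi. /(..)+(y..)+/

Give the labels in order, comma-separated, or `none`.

i → no match
ii → no match
iii → no match
iv → no match — must end with 'y'
v → no match — must start with 'x'
vi → match

vi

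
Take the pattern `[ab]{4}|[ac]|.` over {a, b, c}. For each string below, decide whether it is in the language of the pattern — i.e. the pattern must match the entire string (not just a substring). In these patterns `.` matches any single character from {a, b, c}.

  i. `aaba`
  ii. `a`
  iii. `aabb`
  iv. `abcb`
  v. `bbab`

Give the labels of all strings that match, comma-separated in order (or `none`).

i → match
ii → match
iii → match
iv → no match
v → match

i, ii, iii, v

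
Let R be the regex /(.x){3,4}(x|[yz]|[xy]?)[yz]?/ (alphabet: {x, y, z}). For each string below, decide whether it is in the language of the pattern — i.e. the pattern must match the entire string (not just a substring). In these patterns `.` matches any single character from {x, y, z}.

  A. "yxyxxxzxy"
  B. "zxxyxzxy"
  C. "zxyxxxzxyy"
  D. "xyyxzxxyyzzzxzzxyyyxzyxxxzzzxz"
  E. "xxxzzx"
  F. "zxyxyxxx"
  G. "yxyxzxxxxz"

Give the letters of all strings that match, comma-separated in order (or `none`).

A, C, F, G

A → match
B → no match
C → match
D → no match
E → no match
F → match
G → match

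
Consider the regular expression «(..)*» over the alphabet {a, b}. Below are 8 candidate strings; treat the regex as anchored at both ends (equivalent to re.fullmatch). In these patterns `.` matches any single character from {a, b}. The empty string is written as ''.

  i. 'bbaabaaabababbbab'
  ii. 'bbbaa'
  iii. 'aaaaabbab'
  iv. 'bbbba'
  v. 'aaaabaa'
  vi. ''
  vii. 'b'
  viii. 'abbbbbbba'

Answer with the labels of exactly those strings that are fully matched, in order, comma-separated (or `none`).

vi

i → no match
ii → no match
iii → no match
iv → no match
v → no match
vi → match
vii → no match
viii → no match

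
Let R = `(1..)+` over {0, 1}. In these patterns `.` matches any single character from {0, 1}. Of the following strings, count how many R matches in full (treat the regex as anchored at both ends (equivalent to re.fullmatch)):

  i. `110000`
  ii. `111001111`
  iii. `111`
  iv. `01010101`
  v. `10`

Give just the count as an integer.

i → no match
ii → no match
iii → match
iv → no match — must start with `1`
v → no match
Total matched: 1

1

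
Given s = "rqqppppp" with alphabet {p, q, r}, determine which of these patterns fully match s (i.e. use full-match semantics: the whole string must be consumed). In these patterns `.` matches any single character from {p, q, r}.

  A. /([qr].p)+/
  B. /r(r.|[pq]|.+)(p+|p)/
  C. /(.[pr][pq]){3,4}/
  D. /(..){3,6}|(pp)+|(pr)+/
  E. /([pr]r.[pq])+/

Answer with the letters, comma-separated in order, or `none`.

A → no match
B → match
C → no match
D → match
E → no match

B, D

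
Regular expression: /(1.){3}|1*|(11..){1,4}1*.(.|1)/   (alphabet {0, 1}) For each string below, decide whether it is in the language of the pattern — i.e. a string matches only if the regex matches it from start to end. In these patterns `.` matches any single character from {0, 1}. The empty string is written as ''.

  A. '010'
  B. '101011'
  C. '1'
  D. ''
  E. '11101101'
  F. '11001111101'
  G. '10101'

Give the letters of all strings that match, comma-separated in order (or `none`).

A → no match
B → match
C → match
D → match
E → match
F → match
G → no match

B, C, D, E, F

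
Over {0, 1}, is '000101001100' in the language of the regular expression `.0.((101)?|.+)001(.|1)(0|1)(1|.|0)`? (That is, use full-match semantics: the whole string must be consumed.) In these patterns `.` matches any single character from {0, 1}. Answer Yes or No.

Yes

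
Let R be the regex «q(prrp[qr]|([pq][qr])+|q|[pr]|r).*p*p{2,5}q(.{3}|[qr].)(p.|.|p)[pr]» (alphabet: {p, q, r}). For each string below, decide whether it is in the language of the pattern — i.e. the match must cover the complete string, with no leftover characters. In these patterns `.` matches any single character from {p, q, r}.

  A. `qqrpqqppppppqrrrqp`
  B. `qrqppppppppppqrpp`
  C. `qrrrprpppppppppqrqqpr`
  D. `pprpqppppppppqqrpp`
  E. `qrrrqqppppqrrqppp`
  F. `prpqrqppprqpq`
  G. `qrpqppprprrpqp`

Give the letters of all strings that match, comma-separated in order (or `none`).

A → match
B → no match
C → match
D → no match — must start with `q`
E → match
F → no match — must start with `q`
G → no match

A, C, E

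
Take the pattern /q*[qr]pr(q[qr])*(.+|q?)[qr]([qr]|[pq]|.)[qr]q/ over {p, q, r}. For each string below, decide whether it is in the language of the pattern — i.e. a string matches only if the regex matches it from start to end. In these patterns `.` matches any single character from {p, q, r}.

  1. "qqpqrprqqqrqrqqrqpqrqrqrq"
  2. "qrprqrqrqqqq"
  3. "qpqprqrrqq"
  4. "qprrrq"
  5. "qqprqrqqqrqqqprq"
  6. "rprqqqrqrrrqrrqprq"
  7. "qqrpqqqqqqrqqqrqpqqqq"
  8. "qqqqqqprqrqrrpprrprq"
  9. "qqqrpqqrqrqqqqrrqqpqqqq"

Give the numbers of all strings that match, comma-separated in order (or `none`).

2, 5, 6, 8

1 → no match
2. "qrprqrqrqqqq" → match
3. "qpqprqrrqq" → no match
4. "qprrrq" → no match
5 → match
6 → match
7 → no match
8 → match
9 → no match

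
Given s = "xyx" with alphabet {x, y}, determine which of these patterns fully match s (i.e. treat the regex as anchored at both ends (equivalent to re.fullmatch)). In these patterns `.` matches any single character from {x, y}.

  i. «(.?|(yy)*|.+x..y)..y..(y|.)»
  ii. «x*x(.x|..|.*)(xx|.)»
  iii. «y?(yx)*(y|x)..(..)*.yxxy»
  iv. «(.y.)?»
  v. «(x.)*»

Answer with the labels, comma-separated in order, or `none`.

i → no match
ii → match
iii → no match — must end with "yxxy"
iv → match
v → no match

ii, iv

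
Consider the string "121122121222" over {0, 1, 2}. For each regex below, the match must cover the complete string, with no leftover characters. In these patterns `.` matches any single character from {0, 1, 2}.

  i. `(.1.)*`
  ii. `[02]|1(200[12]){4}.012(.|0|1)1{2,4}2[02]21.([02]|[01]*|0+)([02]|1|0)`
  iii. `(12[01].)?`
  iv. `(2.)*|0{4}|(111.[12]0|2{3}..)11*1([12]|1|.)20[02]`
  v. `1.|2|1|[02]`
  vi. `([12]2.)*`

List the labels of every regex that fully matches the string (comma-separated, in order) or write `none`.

i → no match
ii → no match
iii → no match
iv → no match
v → no match
vi → match

vi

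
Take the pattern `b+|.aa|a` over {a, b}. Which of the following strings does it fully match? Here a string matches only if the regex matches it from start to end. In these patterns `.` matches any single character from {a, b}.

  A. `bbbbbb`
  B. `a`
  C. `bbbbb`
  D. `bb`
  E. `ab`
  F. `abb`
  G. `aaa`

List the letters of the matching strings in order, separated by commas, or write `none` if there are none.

A, B, C, D, G

A → match
B → match
C → match
D → match
E → no match
F → no match
G → match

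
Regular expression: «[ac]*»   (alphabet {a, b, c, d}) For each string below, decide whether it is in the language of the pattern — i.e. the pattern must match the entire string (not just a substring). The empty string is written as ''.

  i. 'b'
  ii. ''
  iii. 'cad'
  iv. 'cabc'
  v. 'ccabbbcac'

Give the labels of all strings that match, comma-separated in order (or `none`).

ii

i → no match
ii → match
iii → no match
iv → no match
v → no match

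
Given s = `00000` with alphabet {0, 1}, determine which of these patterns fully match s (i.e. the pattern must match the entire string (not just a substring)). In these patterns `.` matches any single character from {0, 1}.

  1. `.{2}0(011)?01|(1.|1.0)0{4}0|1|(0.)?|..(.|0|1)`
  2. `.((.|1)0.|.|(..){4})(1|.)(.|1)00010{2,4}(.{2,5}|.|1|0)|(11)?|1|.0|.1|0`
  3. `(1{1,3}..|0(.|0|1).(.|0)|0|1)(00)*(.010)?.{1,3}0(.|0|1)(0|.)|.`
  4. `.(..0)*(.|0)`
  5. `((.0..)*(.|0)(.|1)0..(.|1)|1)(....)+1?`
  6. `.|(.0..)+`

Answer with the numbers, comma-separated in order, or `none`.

1 → no match
2 → no match
3 → match
4 → match
5 → no match
6 → no match

3, 4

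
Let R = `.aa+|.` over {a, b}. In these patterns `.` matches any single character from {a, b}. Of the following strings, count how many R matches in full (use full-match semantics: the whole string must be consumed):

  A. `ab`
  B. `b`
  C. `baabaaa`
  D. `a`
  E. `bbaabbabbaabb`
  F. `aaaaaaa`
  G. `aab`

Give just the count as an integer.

A → no match
B → match
C → no match
D → match
E → no match
F → match
G → no match
Total matched: 3

3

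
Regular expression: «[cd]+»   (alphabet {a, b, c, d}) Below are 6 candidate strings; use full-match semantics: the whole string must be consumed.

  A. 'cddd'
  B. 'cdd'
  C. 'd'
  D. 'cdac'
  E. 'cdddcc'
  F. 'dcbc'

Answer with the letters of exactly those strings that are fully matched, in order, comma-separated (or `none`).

A, B, C, E

A. 'cddd' → match
B. 'cdd' → match
C. 'd' → match
D. 'cdac' → no match
E. 'cdddcc' → match
F. 'dcbc' → no match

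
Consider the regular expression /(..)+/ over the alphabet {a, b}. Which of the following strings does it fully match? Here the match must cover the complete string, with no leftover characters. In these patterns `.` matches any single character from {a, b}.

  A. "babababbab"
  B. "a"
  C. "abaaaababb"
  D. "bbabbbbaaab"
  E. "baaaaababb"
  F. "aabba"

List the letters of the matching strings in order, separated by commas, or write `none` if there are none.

A → match
B → no match
C → match
D → no match
E → match
F → no match

A, C, E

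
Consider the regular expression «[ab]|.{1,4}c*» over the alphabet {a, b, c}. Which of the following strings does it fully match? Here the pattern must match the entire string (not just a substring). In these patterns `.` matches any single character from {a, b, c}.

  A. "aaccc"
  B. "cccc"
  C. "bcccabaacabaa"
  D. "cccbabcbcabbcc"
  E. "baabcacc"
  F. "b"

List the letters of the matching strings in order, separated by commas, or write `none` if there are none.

A, B, F

A. "aaccc" → match
B. "cccc" → match
C → no match
D → no match
E. "baabcacc" → no match
F. "b" → match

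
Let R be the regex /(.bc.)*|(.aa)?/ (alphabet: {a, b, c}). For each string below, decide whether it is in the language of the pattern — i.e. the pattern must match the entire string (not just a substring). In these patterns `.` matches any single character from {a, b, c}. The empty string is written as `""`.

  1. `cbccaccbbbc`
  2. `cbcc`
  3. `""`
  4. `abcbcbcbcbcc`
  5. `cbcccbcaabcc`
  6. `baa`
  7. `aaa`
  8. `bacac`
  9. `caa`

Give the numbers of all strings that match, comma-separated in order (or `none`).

1 → no match
2 → match
3 → match
4 → match
5 → match
6 → match
7 → match
8 → no match
9 → match

2, 3, 4, 5, 6, 7, 9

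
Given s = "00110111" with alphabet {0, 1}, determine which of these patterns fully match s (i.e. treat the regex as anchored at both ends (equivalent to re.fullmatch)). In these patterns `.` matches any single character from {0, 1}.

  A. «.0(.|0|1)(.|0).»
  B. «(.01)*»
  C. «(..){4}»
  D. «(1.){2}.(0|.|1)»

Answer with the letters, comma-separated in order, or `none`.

C

A → no match
B → no match
C → match
D → no match — must start with "1"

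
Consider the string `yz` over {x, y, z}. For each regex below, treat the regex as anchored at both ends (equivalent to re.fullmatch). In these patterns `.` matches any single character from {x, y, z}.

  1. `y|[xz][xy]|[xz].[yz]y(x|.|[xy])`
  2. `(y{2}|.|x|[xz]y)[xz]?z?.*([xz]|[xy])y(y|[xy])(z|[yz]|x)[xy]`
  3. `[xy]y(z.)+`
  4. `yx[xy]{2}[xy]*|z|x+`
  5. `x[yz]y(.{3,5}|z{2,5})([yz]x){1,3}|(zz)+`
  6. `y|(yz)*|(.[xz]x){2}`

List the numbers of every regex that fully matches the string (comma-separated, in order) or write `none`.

6

1 → no match
2 → no match
3 → no match
4 → no match
5 → no match
6 → match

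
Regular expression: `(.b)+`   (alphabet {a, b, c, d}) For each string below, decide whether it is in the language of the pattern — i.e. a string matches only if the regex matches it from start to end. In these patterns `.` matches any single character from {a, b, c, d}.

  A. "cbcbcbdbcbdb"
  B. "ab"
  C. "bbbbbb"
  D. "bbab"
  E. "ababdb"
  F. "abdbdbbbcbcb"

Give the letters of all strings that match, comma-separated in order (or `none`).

A, B, C, D, E, F

A → match
B → match
C → match
D → match
E → match
F → match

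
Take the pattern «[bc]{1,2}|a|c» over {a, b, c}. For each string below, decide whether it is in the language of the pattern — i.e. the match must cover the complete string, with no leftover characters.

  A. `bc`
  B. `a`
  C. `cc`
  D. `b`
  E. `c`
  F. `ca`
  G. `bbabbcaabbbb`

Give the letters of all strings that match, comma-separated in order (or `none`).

A → match
B → match
C → match
D → match
E → match
F → no match
G → no match

A, B, C, D, E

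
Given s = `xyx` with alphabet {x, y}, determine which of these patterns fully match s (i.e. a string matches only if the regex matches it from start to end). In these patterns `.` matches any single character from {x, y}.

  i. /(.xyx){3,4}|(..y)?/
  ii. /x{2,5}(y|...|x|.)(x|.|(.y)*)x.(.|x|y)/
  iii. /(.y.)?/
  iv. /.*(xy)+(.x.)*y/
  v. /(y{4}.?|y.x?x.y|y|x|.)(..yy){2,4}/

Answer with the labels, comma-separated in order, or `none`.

i → no match
ii → no match
iii → match
iv → no match — must end with `y`
v → no match — must end with `yy`

iii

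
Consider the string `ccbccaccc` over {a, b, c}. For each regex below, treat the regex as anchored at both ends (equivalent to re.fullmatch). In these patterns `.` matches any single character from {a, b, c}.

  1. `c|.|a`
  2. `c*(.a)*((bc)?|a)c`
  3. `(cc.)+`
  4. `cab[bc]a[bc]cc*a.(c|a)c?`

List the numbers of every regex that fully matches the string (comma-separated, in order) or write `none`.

3

1 → no match
2 → no match
3 → match
4 → no match — must start with `cab`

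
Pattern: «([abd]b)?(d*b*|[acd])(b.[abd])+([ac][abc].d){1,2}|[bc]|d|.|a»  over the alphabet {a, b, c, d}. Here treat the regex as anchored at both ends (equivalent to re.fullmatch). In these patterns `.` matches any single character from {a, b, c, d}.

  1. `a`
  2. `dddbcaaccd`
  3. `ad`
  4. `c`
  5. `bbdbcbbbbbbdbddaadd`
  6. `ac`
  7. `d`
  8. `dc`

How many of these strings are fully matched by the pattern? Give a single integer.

5

1. `a` → match
2. `dddbcaaccd` → match
3. `ad` → no match
4. `c` → match
5 → match
6. `ac` → no match
7. `d` → match
8. `dc` → no match
Total matched: 5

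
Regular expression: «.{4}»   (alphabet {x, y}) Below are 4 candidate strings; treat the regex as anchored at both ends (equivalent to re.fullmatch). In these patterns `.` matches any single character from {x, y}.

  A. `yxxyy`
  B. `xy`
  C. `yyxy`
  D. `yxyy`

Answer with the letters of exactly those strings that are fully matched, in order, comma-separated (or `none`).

A → no match
B → no match
C → match
D → match

C, D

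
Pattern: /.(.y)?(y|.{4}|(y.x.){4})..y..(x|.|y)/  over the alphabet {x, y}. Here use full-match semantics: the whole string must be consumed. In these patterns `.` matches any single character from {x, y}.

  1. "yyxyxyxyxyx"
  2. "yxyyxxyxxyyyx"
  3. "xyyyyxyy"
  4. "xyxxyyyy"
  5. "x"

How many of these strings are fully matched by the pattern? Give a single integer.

4

1 → match
2 → match
3 → match
4 → match
5 → no match
Total matched: 4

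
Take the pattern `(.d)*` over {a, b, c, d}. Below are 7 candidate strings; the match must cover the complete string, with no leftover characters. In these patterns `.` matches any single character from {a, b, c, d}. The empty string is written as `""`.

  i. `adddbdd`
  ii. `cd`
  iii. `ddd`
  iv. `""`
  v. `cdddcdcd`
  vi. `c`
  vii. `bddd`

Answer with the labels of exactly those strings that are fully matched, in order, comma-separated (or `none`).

i → no match
ii → match
iii → no match
iv → match
v → match
vi → no match
vii → match

ii, iv, v, vii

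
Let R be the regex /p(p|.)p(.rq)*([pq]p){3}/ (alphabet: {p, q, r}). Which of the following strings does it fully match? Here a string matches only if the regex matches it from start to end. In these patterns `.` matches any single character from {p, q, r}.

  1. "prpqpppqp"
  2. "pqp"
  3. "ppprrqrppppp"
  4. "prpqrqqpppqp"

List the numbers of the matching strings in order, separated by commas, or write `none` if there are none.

1 → match
2 → no match
3 → no match
4 → match

1, 4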